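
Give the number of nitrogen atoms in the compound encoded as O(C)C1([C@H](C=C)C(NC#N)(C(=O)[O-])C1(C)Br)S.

The symbol for nitrogen appears 2 times in the SMILES.

2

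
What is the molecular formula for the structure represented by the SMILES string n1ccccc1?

C5H5N

Heavy atoms from the SMILES: 5 C, 1 N.
Implicit hydrogens by atom environment:
  5 × C (aromatic): 1 H each → 5
  1 × N (aromatic): no H
  Total hydrogens = 5.
Molecular formula: C5H5N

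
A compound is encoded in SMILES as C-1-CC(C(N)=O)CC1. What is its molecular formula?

C6H11NO

Heavy atoms from the SMILES: 6 C, 1 N, 1 O.
Implicit hydrogens by atom environment:
  4 × C: 2 H each → 8
  1 × C: 1 H
  1 × C: no H
  1 × N: 2 H
  1 × O: no H
  Total hydrogens = 11.
Molecular formula: C6H11NO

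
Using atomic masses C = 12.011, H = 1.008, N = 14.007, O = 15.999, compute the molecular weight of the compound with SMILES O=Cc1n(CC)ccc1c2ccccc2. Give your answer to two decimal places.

Molecular formula: C13H13NO.
M = 13×12.011 + 13×1.008 + 1×14.007 + 1×15.999 = 199.25 g/mol.

199.25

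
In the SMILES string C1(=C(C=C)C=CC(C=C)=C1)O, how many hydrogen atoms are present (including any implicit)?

Hydrogens are implicit in SMILES; fill each atom to its normal valence:
  3 × C (aromatic): 1 H each → 3
  3 × C (aromatic): no H
  2 × C: 2 H each → 4
  2 × C: 1 H each → 2
  1 × O: 1 H
  Total hydrogens = 10.

10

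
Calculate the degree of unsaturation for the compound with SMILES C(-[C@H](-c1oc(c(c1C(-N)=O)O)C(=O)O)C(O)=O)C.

6

Molecular formula from the SMILES: C10H11NO7.
DoU = (2C + 2 + N − H − X)/2 = (2·10 + 2 + 1 − 11 − 0)/2 = 12/2 = 6.
(Structurally: 1 ring(s) + 5 π bond(s) = 6.)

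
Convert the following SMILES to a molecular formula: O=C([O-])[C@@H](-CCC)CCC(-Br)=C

C9H14BrO2-

Heavy atoms from the SMILES: 1 Br, 9 C, 2 O.
Implicit hydrogens by atom environment:
  5 × C: 2 H each → 10
  2 × C: no H
  1 × Br: no H
  1 × C: 3 H
  1 × C: 1 H
  1 × O: no H
  1 × O (charge -1): no H
  Total hydrogens = 14.
Net charge -1.
Molecular formula: C9H14BrO2-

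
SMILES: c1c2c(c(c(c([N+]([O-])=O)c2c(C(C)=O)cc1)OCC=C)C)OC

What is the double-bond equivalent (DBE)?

Molecular formula from the SMILES: C17H17NO5.
DoU = (2C + 2 + N − H − X)/2 = (2·17 + 2 + 1 − 17 − 0)/2 = 20/2 = 10.
(Structurally: 2 ring(s) + 8 π bond(s) = 10.)

10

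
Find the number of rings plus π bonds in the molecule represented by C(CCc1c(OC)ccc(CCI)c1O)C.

Molecular formula from the SMILES: C13H19IO2.
DoU = (2C + 2 + N − H − X)/2 = (2·13 + 2 + 0 − 19 − 1)/2 = 8/2 = 4.
(Structurally: 1 ring(s) + 3 π bond(s) = 4.)

4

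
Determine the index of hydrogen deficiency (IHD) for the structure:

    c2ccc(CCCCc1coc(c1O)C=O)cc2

8

Molecular formula from the SMILES: C15H16O3.
DoU = (2C + 2 + N − H − X)/2 = (2·15 + 2 + 0 − 16 − 0)/2 = 16/2 = 8.
(Structurally: 2 ring(s) + 6 π bond(s) = 8.)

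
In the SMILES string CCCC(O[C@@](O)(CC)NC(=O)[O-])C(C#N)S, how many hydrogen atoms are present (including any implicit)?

17

Hydrogens are implicit in SMILES; fill each atom to its normal valence:
  3 × C: 2 H each → 6
  3 × C: no H
  2 × C: 3 H each → 6
  2 × C: 1 H each → 2
  2 × O: no H
  1 × N: 1 H
  1 × N: no H
  1 × O: 1 H
  1 × O (charge -1): no H
  1 × S: 1 H
  Total hydrogens = 17.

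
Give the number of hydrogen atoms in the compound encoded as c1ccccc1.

6

Hydrogens are implicit in SMILES; fill each atom to its normal valence:
  6 × C (aromatic): 1 H each → 6
  Total hydrogens = 6.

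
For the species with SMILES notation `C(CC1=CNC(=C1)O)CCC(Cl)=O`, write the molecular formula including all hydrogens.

Heavy atoms from the SMILES: 9 C, 1 Cl, 1 N, 2 O.
Implicit hydrogens by atom environment:
  4 × C: 2 H each → 8
  2 × C (aromatic): 1 H each → 2
  2 × C (aromatic): no H
  1 × C: no H
  1 × Cl: no H
  1 × N (aromatic): 1 H
  1 × O: 1 H
  1 × O: no H
  Total hydrogens = 12.
Molecular formula: C9H12ClNO2

C9H12ClNO2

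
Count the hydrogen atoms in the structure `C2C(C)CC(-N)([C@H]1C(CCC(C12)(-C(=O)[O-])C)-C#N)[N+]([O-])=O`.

Hydrogens are implicit in SMILES; fill each atom to its normal valence:
  4 × C: 2 H each → 8
  4 × C: 1 H each → 4
  4 × C: no H
  2 × C: 3 H each → 6
  2 × O: no H
  2 × O (charge -1): no H
  1 × N: 2 H
  1 × N: no H
  1 × N (charge +1): no H
  Total hydrogens = 20.

20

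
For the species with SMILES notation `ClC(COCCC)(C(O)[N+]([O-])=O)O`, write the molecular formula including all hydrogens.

C6H12ClNO5

Heavy atoms from the SMILES: 6 C, 1 Cl, 1 N, 5 O.
Implicit hydrogens by atom environment:
  3 × C: 2 H each → 6
  2 × O: 1 H each → 2
  2 × O: no H
  1 × C: 3 H
  1 × C: 1 H
  1 × C: no H
  1 × Cl: no H
  1 × N (charge +1): no H
  1 × O (charge -1): no H
  Total hydrogens = 12.
Molecular formula: C6H12ClNO5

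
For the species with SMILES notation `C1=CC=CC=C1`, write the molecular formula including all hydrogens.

Heavy atoms from the SMILES: 6 C.
Implicit hydrogens by atom environment:
  6 × C (aromatic): 1 H each → 6
  Total hydrogens = 6.
Molecular formula: C6H6

C6H6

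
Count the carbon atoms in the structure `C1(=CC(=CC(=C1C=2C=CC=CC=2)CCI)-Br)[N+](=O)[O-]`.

14

The symbol for carbon appears 14 times in the SMILES.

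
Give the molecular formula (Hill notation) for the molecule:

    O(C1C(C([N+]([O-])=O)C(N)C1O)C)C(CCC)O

Heavy atoms from the SMILES: 10 C, 2 N, 5 O.
Implicit hydrogens by atom environment:
  6 × C: 1 H each → 6
  2 × C: 3 H each → 6
  2 × C: 2 H each → 4
  2 × O: 1 H each → 2
  2 × O: no H
  1 × N: 2 H
  1 × N (charge +1): no H
  1 × O (charge -1): no H
  Total hydrogens = 20.
Molecular formula: C10H20N2O5

C10H20N2O5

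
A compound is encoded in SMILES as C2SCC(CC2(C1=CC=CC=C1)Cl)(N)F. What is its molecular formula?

Heavy atoms from the SMILES: 11 C, 1 Cl, 1 F, 1 N, 1 S.
Implicit hydrogens by atom environment:
  5 × C (aromatic): 1 H each → 5
  3 × C: 2 H each → 6
  2 × C: no H
  1 × C (aromatic): no H
  1 × Cl: no H
  1 × F: no H
  1 × N: 2 H
  1 × S: no H
  Total hydrogens = 13.
Molecular formula: C11H13ClFNS

C11H13ClFNS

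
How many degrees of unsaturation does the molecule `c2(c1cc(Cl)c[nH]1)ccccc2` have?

7

Molecular formula from the SMILES: C10H8ClN.
DoU = (2C + 2 + N − H − X)/2 = (2·10 + 2 + 1 − 8 − 1)/2 = 14/2 = 7.
(Structurally: 2 ring(s) + 5 π bond(s) = 7.)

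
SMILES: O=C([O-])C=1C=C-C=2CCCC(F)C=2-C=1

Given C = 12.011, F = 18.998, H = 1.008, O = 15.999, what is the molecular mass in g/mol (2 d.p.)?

193.20

Molecular formula: C11H10FO2-.
M = 11×12.011 + 1×18.998 + 10×1.008 + 2×15.999 = 193.20 g/mol.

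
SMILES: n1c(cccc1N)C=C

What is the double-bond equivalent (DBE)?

Molecular formula from the SMILES: C7H8N2.
DoU = (2C + 2 + N − H − X)/2 = (2·7 + 2 + 2 − 8 − 0)/2 = 10/2 = 5.
(Structurally: 1 ring(s) + 4 π bond(s) = 5.)

5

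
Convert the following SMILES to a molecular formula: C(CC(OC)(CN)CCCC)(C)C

Heavy atoms from the SMILES: 11 C, 1 N, 1 O.
Implicit hydrogens by atom environment:
  5 × C: 2 H each → 10
  4 × C: 3 H each → 12
  1 × C: 1 H
  1 × C: no H
  1 × N: 2 H
  1 × O: no H
  Total hydrogens = 25.
Molecular formula: C11H25NO

C11H25NO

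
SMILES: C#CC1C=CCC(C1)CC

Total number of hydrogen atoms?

Hydrogens are implicit in SMILES; fill each atom to its normal valence:
  5 × C: 1 H each → 5
  3 × C: 2 H each → 6
  1 × C: 3 H
  1 × C: no H
  Total hydrogens = 14.

14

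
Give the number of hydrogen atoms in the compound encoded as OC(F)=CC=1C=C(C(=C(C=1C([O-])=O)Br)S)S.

Hydrogens are implicit in SMILES; fill each atom to its normal valence:
  5 × C (aromatic): no H
  2 × C: no H
  2 × S: 1 H each → 2
  1 × Br: no H
  1 × C (aromatic): 1 H
  1 × C: 1 H
  1 × F: no H
  1 × O: 1 H
  1 × O: no H
  1 × O (charge -1): no H
  Total hydrogens = 5.

5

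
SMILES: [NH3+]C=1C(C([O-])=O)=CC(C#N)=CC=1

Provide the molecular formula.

C8H6N2O2

Heavy atoms from the SMILES: 8 C, 2 N, 2 O.
Implicit hydrogens by atom environment:
  3 × C (aromatic): 1 H each → 3
  3 × C (aromatic): no H
  2 × C: no H
  1 × N (charge +1): 3 H
  1 × N: no H
  1 × O: no H
  1 × O (charge -1): no H
  Total hydrogens = 6.
Molecular formula: C8H6N2O2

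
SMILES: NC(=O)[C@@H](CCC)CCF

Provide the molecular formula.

C7H14FNO

Heavy atoms from the SMILES: 7 C, 1 F, 1 N, 1 O.
Implicit hydrogens by atom environment:
  4 × C: 2 H each → 8
  1 × C: 3 H
  1 × C: 1 H
  1 × C: no H
  1 × F: no H
  1 × N: 2 H
  1 × O: no H
  Total hydrogens = 14.
Molecular formula: C7H14FNO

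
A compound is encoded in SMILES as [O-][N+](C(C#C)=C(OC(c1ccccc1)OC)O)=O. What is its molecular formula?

Heavy atoms from the SMILES: 12 C, 1 N, 5 O.
Implicit hydrogens by atom environment:
  5 × C (aromatic): 1 H each → 5
  3 × C: no H
  3 × O: no H
  2 × C: 1 H each → 2
  1 × C: 3 H
  1 × C (aromatic): no H
  1 × N (charge +1): no H
  1 × O: 1 H
  1 × O (charge -1): no H
  Total hydrogens = 11.
Molecular formula: C12H11NO5

C12H11NO5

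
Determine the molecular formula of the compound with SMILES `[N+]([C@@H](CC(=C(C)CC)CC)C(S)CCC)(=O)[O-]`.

C13H25NO2S

Heavy atoms from the SMILES: 13 C, 1 N, 2 O, 1 S.
Implicit hydrogens by atom environment:
  5 × C: 2 H each → 10
  4 × C: 3 H each → 12
  2 × C: 1 H each → 2
  2 × C: no H
  1 × N (charge +1): no H
  1 × O: no H
  1 × O (charge -1): no H
  1 × S: 1 H
  Total hydrogens = 25.
Molecular formula: C13H25NO2S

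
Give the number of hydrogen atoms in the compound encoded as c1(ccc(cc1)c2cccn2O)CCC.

15

Hydrogens are implicit in SMILES; fill each atom to its normal valence:
  7 × C (aromatic): 1 H each → 7
  3 × C (aromatic): no H
  2 × C: 2 H each → 4
  1 × C: 3 H
  1 × N (aromatic): no H
  1 × O: 1 H
  Total hydrogens = 15.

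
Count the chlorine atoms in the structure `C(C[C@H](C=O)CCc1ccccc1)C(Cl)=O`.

1

The symbol for chlorine appears 1 time in the SMILES.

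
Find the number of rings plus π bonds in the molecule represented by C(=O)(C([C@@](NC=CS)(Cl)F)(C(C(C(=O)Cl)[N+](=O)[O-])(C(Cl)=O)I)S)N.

Molecular formula from the SMILES: C9H8Cl3FIN3O5S2.
DoU = (2C + 2 + N − H − X)/2 = (2·9 + 2 + 3 − 8 − 5)/2 = 10/2 = 5.
(Structurally: 0 ring(s) + 5 π bond(s) = 5.)

5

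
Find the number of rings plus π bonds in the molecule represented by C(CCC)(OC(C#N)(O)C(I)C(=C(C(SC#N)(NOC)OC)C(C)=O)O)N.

Molecular formula from the SMILES: C15H23IN4O6S.
DoU = (2C + 2 + N − H − X)/2 = (2·15 + 2 + 4 − 23 − 1)/2 = 12/2 = 6.
(Structurally: 0 ring(s) + 6 π bond(s) = 6.)

6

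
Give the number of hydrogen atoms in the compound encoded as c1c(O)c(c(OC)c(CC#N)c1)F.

Hydrogens are implicit in SMILES; fill each atom to its normal valence:
  4 × C (aromatic): no H
  2 × C (aromatic): 1 H each → 2
  1 × C: 3 H
  1 × C: 2 H
  1 × C: no H
  1 × F: no H
  1 × N: no H
  1 × O: 1 H
  1 × O: no H
  Total hydrogens = 8.

8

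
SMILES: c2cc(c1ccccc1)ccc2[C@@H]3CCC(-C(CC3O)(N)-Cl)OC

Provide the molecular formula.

Heavy atoms from the SMILES: 20 C, 1 Cl, 1 N, 2 O.
Implicit hydrogens by atom environment:
  9 × C (aromatic): 1 H each → 9
  3 × C: 2 H each → 6
  3 × C: 1 H each → 3
  3 × C (aromatic): no H
  1 × C: 3 H
  1 × C: no H
  1 × Cl: no H
  1 × N: 2 H
  1 × O: 1 H
  1 × O: no H
  Total hydrogens = 24.
Molecular formula: C20H24ClNO2

C20H24ClNO2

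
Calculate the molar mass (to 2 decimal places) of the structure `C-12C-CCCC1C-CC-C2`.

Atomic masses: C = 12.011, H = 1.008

138.25

Molecular formula: C10H18.
M = 10×12.011 + 18×1.008 = 138.25 g/mol.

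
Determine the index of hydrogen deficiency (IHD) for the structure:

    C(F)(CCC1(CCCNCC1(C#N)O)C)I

Molecular formula from the SMILES: C11H18FIN2O.
DoU = (2C + 2 + N − H − X)/2 = (2·11 + 2 + 2 − 18 − 2)/2 = 6/2 = 3.
(Structurally: 1 ring(s) + 2 π bond(s) = 3.)

3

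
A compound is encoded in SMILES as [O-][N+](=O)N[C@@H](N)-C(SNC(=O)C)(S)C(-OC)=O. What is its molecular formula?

Heavy atoms from the SMILES: 6 C, 4 N, 5 O, 2 S.
Implicit hydrogens by atom environment:
  4 × O: no H
  3 × C: no H
  2 × C: 3 H each → 6
  2 × N: 1 H each → 2
  1 × C: 1 H
  1 × N: 2 H
  1 × N (charge +1): no H
  1 × O (charge -1): no H
  1 × S: 1 H
  1 × S: no H
  Total hydrogens = 12.
Molecular formula: C6H12N4O5S2

C6H12N4O5S2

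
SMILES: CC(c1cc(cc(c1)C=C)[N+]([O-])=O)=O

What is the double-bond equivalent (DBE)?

Molecular formula from the SMILES: C10H9NO3.
DoU = (2C + 2 + N − H − X)/2 = (2·10 + 2 + 1 − 9 − 0)/2 = 14/2 = 7.
(Structurally: 1 ring(s) + 6 π bond(s) = 7.)

7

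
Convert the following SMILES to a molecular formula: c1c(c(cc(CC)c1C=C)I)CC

C12H15I

Heavy atoms from the SMILES: 12 C, 1 I.
Implicit hydrogens by atom environment:
  4 × C (aromatic): no H
  3 × C: 2 H each → 6
  2 × C: 3 H each → 6
  2 × C (aromatic): 1 H each → 2
  1 × C: 1 H
  1 × I: no H
  Total hydrogens = 15.
Molecular formula: C12H15I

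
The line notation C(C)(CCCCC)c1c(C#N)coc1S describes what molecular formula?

C12H17NOS

Heavy atoms from the SMILES: 12 C, 1 N, 1 O, 1 S.
Implicit hydrogens by atom environment:
  4 × C: 2 H each → 8
  3 × C (aromatic): no H
  2 × C: 3 H each → 6
  1 × C (aromatic): 1 H
  1 × C: 1 H
  1 × C: no H
  1 × N: no H
  1 × O (aromatic): no H
  1 × S: 1 H
  Total hydrogens = 17.
Molecular formula: C12H17NOS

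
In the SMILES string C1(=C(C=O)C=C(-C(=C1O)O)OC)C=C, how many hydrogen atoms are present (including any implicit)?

10

Hydrogens are implicit in SMILES; fill each atom to its normal valence:
  5 × C (aromatic): no H
  2 × C: 1 H each → 2
  2 × O: 1 H each → 2
  2 × O: no H
  1 × C: 3 H
  1 × C: 2 H
  1 × C (aromatic): 1 H
  Total hydrogens = 10.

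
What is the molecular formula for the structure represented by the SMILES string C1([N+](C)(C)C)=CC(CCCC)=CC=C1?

C13H22N+

Heavy atoms from the SMILES: 13 C, 1 N.
Implicit hydrogens by atom environment:
  4 × C: 3 H each → 12
  4 × C (aromatic): 1 H each → 4
  3 × C: 2 H each → 6
  2 × C (aromatic): no H
  1 × N (charge +1): no H
  Total hydrogens = 22.
Net charge +1.
Molecular formula: C13H22N+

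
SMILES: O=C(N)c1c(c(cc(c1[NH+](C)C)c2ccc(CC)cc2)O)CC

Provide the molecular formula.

Heavy atoms from the SMILES: 19 C, 2 N, 2 O.
Implicit hydrogens by atom environment:
  7 × C (aromatic): no H
  5 × C (aromatic): 1 H each → 5
  4 × C: 3 H each → 12
  2 × C: 2 H each → 4
  1 × C: no H
  1 × N: 2 H
  1 × N (charge +1): 1 H
  1 × O: 1 H
  1 × O: no H
  Total hydrogens = 25.
Net charge +1.
Molecular formula: C19H25N2O2+

C19H25N2O2+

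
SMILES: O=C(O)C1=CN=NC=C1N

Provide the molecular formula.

Heavy atoms from the SMILES: 5 C, 3 N, 2 O.
Implicit hydrogens by atom environment:
  2 × C (aromatic): 1 H each → 2
  2 × C (aromatic): no H
  2 × N (aromatic): no H
  1 × C: no H
  1 × N: 2 H
  1 × O: 1 H
  1 × O: no H
  Total hydrogens = 5.
Molecular formula: C5H5N3O2

C5H5N3O2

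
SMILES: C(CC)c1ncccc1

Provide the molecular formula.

C8H11N

Heavy atoms from the SMILES: 8 C, 1 N.
Implicit hydrogens by atom environment:
  4 × C (aromatic): 1 H each → 4
  2 × C: 2 H each → 4
  1 × C: 3 H
  1 × C (aromatic): no H
  1 × N (aromatic): no H
  Total hydrogens = 11.
Molecular formula: C8H11N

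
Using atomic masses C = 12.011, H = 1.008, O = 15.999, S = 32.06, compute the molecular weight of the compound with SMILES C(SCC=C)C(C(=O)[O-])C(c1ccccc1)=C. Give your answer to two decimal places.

247.33

Molecular formula: C14H15O2S-.
M = 14×12.011 + 15×1.008 + 2×15.999 + 1×32.06 = 247.33 g/mol.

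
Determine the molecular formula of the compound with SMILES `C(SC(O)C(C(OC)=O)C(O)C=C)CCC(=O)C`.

Heavy atoms from the SMILES: 12 C, 5 O, 1 S.
Implicit hydrogens by atom environment:
  4 × C: 2 H each → 8
  4 × C: 1 H each → 4
  3 × O: no H
  2 × C: 3 H each → 6
  2 × C: no H
  2 × O: 1 H each → 2
  1 × S: no H
  Total hydrogens = 20.
Molecular formula: C12H20O5S

C12H20O5S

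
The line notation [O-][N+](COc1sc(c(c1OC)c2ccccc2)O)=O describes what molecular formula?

C12H11NO5S

Heavy atoms from the SMILES: 12 C, 1 N, 5 O, 1 S.
Implicit hydrogens by atom environment:
  5 × C (aromatic): 1 H each → 5
  5 × C (aromatic): no H
  3 × O: no H
  1 × C: 3 H
  1 × C: 2 H
  1 × N (charge +1): no H
  1 × O: 1 H
  1 × O (charge -1): no H
  1 × S (aromatic): no H
  Total hydrogens = 11.
Molecular formula: C12H11NO5S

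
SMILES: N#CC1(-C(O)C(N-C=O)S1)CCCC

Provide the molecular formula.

C9H14N2O2S

Heavy atoms from the SMILES: 9 C, 2 N, 2 O, 1 S.
Implicit hydrogens by atom environment:
  3 × C: 2 H each → 6
  3 × C: 1 H each → 3
  2 × C: no H
  1 × C: 3 H
  1 × N: 1 H
  1 × N: no H
  1 × O: 1 H
  1 × O: no H
  1 × S: no H
  Total hydrogens = 14.
Molecular formula: C9H14N2O2S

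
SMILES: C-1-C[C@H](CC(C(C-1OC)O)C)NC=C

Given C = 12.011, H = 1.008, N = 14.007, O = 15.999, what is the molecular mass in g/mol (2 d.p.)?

Molecular formula: C11H21NO2.
M = 11×12.011 + 21×1.008 + 1×14.007 + 2×15.999 = 199.29 g/mol.

199.29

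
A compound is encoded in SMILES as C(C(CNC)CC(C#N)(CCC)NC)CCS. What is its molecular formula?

C13H27N3S

Heavy atoms from the SMILES: 13 C, 3 N, 1 S.
Implicit hydrogens by atom environment:
  7 × C: 2 H each → 14
  3 × C: 3 H each → 9
  2 × C: no H
  2 × N: 1 H each → 2
  1 × C: 1 H
  1 × N: no H
  1 × S: 1 H
  Total hydrogens = 27.
Molecular formula: C13H27N3S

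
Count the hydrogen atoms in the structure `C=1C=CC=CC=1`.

6

Hydrogens are implicit in SMILES; fill each atom to its normal valence:
  6 × C (aromatic): 1 H each → 6
  Total hydrogens = 6.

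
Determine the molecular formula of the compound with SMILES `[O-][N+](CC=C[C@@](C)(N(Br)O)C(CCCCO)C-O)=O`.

C11H21BrN2O5

Heavy atoms from the SMILES: 1 Br, 11 C, 2 N, 5 O.
Implicit hydrogens by atom environment:
  6 × C: 2 H each → 12
  3 × C: 1 H each → 3
  3 × O: 1 H each → 3
  1 × Br: no H
  1 × C: 3 H
  1 × C: no H
  1 × N: no H
  1 × N (charge +1): no H
  1 × O: no H
  1 × O (charge -1): no H
  Total hydrogens = 21.
Molecular formula: C11H21BrN2O5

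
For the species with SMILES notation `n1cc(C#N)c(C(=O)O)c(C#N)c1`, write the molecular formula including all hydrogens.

C8H3N3O2

Heavy atoms from the SMILES: 8 C, 3 N, 2 O.
Implicit hydrogens by atom environment:
  3 × C (aromatic): no H
  3 × C: no H
  2 × C (aromatic): 1 H each → 2
  2 × N: no H
  1 × N (aromatic): no H
  1 × O: 1 H
  1 × O: no H
  Total hydrogens = 3.
Molecular formula: C8H3N3O2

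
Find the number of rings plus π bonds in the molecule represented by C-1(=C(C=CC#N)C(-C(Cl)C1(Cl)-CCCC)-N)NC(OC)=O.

Molecular formula from the SMILES: C14H19Cl2N3O2.
DoU = (2C + 2 + N − H − X)/2 = (2·14 + 2 + 3 − 19 − 2)/2 = 12/2 = 6.
(Structurally: 1 ring(s) + 5 π bond(s) = 6.)

6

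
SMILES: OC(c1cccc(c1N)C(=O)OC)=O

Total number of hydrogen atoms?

Hydrogens are implicit in SMILES; fill each atom to its normal valence:
  3 × C (aromatic): 1 H each → 3
  3 × C (aromatic): no H
  3 × O: no H
  2 × C: no H
  1 × C: 3 H
  1 × N: 2 H
  1 × O: 1 H
  Total hydrogens = 9.

9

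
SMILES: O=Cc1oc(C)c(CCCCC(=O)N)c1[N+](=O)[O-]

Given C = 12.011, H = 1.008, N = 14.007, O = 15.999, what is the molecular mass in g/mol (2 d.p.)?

Molecular formula: C11H14N2O5.
M = 11×12.011 + 14×1.008 + 2×14.007 + 5×15.999 = 254.24 g/mol.

254.24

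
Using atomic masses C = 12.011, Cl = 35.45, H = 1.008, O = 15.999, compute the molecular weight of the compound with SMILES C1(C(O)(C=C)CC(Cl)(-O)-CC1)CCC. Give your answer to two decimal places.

218.72

Molecular formula: C11H19ClO2.
M = 11×12.011 + 1×35.45 + 19×1.008 + 2×15.999 = 218.72 g/mol.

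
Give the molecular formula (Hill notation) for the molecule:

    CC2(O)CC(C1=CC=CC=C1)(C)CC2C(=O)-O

C14H18O3

Heavy atoms from the SMILES: 14 C, 3 O.
Implicit hydrogens by atom environment:
  5 × C (aromatic): 1 H each → 5
  3 × C: no H
  2 × C: 3 H each → 6
  2 × C: 2 H each → 4
  2 × O: 1 H each → 2
  1 × C: 1 H
  1 × C (aromatic): no H
  1 × O: no H
  Total hydrogens = 18.
Molecular formula: C14H18O3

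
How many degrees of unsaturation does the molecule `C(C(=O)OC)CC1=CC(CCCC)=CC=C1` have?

Molecular formula from the SMILES: C14H20O2.
DoU = (2C + 2 + N − H − X)/2 = (2·14 + 2 + 0 − 20 − 0)/2 = 10/2 = 5.
(Structurally: 1 ring(s) + 4 π bond(s) = 5.)

5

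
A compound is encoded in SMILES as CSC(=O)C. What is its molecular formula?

Heavy atoms from the SMILES: 3 C, 1 O, 1 S.
Implicit hydrogens by atom environment:
  2 × C: 3 H each → 6
  1 × C: no H
  1 × O: no H
  1 × S: no H
  Total hydrogens = 6.
Molecular formula: C3H6OS

C3H6OS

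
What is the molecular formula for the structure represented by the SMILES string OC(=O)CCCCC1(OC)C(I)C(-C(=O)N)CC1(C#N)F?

Heavy atoms from the SMILES: 13 C, 1 F, 1 I, 2 N, 4 O.
Implicit hydrogens by atom environment:
  5 × C: 2 H each → 10
  5 × C: no H
  3 × O: no H
  2 × C: 1 H each → 2
  1 × C: 3 H
  1 × F: no H
  1 × I: no H
  1 × N: 2 H
  1 × N: no H
  1 × O: 1 H
  Total hydrogens = 18.
Molecular formula: C13H18FIN2O4

C13H18FIN2O4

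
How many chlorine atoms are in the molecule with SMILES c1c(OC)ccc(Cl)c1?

The symbol for chlorine appears 1 time in the SMILES.

1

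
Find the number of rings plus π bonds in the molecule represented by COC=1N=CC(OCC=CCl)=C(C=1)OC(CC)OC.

Molecular formula from the SMILES: C13H18ClNO4.
DoU = (2C + 2 + N − H − X)/2 = (2·13 + 2 + 1 − 18 − 1)/2 = 10/2 = 5.
(Structurally: 1 ring(s) + 4 π bond(s) = 5.)

5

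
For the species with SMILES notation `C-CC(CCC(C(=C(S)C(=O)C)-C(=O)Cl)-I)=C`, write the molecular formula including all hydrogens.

C12H16ClIO2S

Heavy atoms from the SMILES: 12 C, 1 Cl, 1 I, 2 O, 1 S.
Implicit hydrogens by atom environment:
  5 × C: no H
  4 × C: 2 H each → 8
  2 × C: 3 H each → 6
  2 × O: no H
  1 × C: 1 H
  1 × Cl: no H
  1 × I: no H
  1 × S: 1 H
  Total hydrogens = 16.
Molecular formula: C12H16ClIO2S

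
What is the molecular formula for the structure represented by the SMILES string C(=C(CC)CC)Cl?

C6H11Cl

Heavy atoms from the SMILES: 6 C, 1 Cl.
Implicit hydrogens by atom environment:
  2 × C: 3 H each → 6
  2 × C: 2 H each → 4
  1 × C: 1 H
  1 × C: no H
  1 × Cl: no H
  Total hydrogens = 11.
Molecular formula: C6H11Cl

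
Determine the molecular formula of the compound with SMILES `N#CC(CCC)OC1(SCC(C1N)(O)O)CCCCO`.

Heavy atoms from the SMILES: 13 C, 2 N, 4 O, 1 S.
Implicit hydrogens by atom environment:
  7 × C: 2 H each → 14
  3 × C: no H
  3 × O: 1 H each → 3
  2 × C: 1 H each → 2
  1 × C: 3 H
  1 × N: 2 H
  1 × N: no H
  1 × O: no H
  1 × S: no H
  Total hydrogens = 24.
Molecular formula: C13H24N2O4S

C13H24N2O4S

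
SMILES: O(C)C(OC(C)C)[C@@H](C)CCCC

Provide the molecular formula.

C11H24O2

Heavy atoms from the SMILES: 11 C, 2 O.
Implicit hydrogens by atom environment:
  5 × C: 3 H each → 15
  3 × C: 2 H each → 6
  3 × C: 1 H each → 3
  2 × O: no H
  Total hydrogens = 24.
Molecular formula: C11H24O2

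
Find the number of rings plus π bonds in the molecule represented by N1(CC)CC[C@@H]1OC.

Molecular formula from the SMILES: C6H13NO.
DoU = (2C + 2 + N − H − X)/2 = (2·6 + 2 + 1 − 13 − 0)/2 = 2/2 = 1.
(Structurally: 1 ring(s) + 0 π bond(s) = 1.)

1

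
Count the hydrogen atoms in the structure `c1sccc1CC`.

8

Hydrogens are implicit in SMILES; fill each atom to its normal valence:
  3 × C (aromatic): 1 H each → 3
  1 × C: 3 H
  1 × C: 2 H
  1 × C (aromatic): no H
  1 × S (aromatic): no H
  Total hydrogens = 8.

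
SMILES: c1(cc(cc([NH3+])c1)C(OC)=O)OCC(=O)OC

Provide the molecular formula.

Heavy atoms from the SMILES: 11 C, 1 N, 5 O.
Implicit hydrogens by atom environment:
  5 × O: no H
  3 × C (aromatic): 1 H each → 3
  3 × C (aromatic): no H
  2 × C: 3 H each → 6
  2 × C: no H
  1 × C: 2 H
  1 × N (charge +1): 3 H
  Total hydrogens = 14.
Net charge +1.
Molecular formula: C11H14NO5+

C11H14NO5+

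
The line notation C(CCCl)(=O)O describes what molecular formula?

C3H5ClO2

Heavy atoms from the SMILES: 3 C, 1 Cl, 2 O.
Implicit hydrogens by atom environment:
  2 × C: 2 H each → 4
  1 × C: no H
  1 × Cl: no H
  1 × O: 1 H
  1 × O: no H
  Total hydrogens = 5.
Molecular formula: C3H5ClO2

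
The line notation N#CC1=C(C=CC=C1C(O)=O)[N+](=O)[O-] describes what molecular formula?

Heavy atoms from the SMILES: 8 C, 2 N, 4 O.
Implicit hydrogens by atom environment:
  3 × C (aromatic): 1 H each → 3
  3 × C (aromatic): no H
  2 × C: no H
  2 × O: no H
  1 × N (charge +1): no H
  1 × N: no H
  1 × O: 1 H
  1 × O (charge -1): no H
  Total hydrogens = 4.
Molecular formula: C8H4N2O4

C8H4N2O4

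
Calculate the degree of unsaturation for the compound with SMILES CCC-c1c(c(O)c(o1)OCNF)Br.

3

Molecular formula from the SMILES: C8H11BrFNO3.
DoU = (2C + 2 + N − H − X)/2 = (2·8 + 2 + 1 − 11 − 2)/2 = 6/2 = 3.
(Structurally: 1 ring(s) + 2 π bond(s) = 3.)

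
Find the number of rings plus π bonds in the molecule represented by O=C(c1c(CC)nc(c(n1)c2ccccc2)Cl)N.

9

Molecular formula from the SMILES: C13H12ClN3O.
DoU = (2C + 2 + N − H − X)/2 = (2·13 + 2 + 3 − 12 − 1)/2 = 18/2 = 9.
(Structurally: 2 ring(s) + 7 π bond(s) = 9.)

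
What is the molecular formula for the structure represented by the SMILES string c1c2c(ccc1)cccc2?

C10H8

Heavy atoms from the SMILES: 10 C.
Implicit hydrogens by atom environment:
  8 × C (aromatic): 1 H each → 8
  2 × C (aromatic): no H
  Total hydrogens = 8.
Molecular formula: C10H8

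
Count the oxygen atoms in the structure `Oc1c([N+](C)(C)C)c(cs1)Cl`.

1

The symbol for oxygen appears 1 time in the SMILES.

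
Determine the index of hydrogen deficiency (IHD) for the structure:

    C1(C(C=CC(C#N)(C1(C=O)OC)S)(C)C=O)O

Molecular formula from the SMILES: C11H13NO4S.
DoU = (2C + 2 + N − H − X)/2 = (2·11 + 2 + 1 − 13 − 0)/2 = 12/2 = 6.
(Structurally: 1 ring(s) + 5 π bond(s) = 6.)

6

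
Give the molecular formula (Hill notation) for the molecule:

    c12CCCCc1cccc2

Heavy atoms from the SMILES: 10 C.
Implicit hydrogens by atom environment:
  4 × C: 2 H each → 8
  4 × C (aromatic): 1 H each → 4
  2 × C (aromatic): no H
  Total hydrogens = 12.
Molecular formula: C10H12

C10H12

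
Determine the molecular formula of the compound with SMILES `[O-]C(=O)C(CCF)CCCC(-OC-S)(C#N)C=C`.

Heavy atoms from the SMILES: 12 C, 1 F, 1 N, 3 O, 1 S.
Implicit hydrogens by atom environment:
  7 × C: 2 H each → 14
  3 × C: no H
  2 × C: 1 H each → 2
  2 × O: no H
  1 × F: no H
  1 × N: no H
  1 × O (charge -1): no H
  1 × S: 1 H
  Total hydrogens = 17.
Net charge -1.
Molecular formula: C12H17FNO3S-

C12H17FNO3S-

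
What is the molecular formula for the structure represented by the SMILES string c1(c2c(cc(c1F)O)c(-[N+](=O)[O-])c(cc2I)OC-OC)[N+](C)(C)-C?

Heavy atoms from the SMILES: 15 C, 1 F, 1 I, 2 N, 5 O.
Implicit hydrogens by atom environment:
  8 × C (aromatic): no H
  4 × C: 3 H each → 12
  3 × O: no H
  2 × C (aromatic): 1 H each → 2
  2 × N (charge +1): no H
  1 × C: 2 H
  1 × F: no H
  1 × I: no H
  1 × O: 1 H
  1 × O (charge -1): no H
  Total hydrogens = 17.
Net charge +1.
Molecular formula: C15H17FIN2O5+

C15H17FIN2O5+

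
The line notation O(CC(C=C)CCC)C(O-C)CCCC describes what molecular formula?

C13H26O2

Heavy atoms from the SMILES: 13 C, 2 O.
Implicit hydrogens by atom environment:
  7 × C: 2 H each → 14
  3 × C: 3 H each → 9
  3 × C: 1 H each → 3
  2 × O: no H
  Total hydrogens = 26.
Molecular formula: C13H26O2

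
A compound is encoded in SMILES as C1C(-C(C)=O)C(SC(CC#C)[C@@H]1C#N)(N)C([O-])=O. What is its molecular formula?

Heavy atoms from the SMILES: 12 C, 2 N, 3 O, 1 S.
Implicit hydrogens by atom environment:
  5 × C: no H
  4 × C: 1 H each → 4
  2 × C: 2 H each → 4
  2 × O: no H
  1 × C: 3 H
  1 × N: 2 H
  1 × N: no H
  1 × O (charge -1): no H
  1 × S: no H
  Total hydrogens = 13.
Net charge -1.
Molecular formula: C12H13N2O3S-

C12H13N2O3S-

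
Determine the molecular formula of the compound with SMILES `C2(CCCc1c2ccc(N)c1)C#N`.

Heavy atoms from the SMILES: 11 C, 2 N.
Implicit hydrogens by atom environment:
  3 × C: 2 H each → 6
  3 × C (aromatic): 1 H each → 3
  3 × C (aromatic): no H
  1 × C: 1 H
  1 × C: no H
  1 × N: 2 H
  1 × N: no H
  Total hydrogens = 12.
Molecular formula: C11H12N2

C11H12N2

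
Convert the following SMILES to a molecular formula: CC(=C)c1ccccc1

C9H10

Heavy atoms from the SMILES: 9 C.
Implicit hydrogens by atom environment:
  5 × C (aromatic): 1 H each → 5
  1 × C: 3 H
  1 × C: 2 H
  1 × C: no H
  1 × C (aromatic): no H
  Total hydrogens = 10.
Molecular formula: C9H10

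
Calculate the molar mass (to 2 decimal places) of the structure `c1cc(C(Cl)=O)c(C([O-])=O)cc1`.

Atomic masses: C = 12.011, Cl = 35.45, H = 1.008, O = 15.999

Molecular formula: C8H4ClO3-.
M = 8×12.011 + 1×35.45 + 4×1.008 + 3×15.999 = 183.57 g/mol.

183.57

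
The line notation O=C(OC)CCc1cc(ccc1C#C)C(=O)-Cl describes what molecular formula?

Heavy atoms from the SMILES: 13 C, 1 Cl, 3 O.
Implicit hydrogens by atom environment:
  3 × C (aromatic): 1 H each → 3
  3 × C (aromatic): no H
  3 × C: no H
  3 × O: no H
  2 × C: 2 H each → 4
  1 × C: 3 H
  1 × C: 1 H
  1 × Cl: no H
  Total hydrogens = 11.
Molecular formula: C13H11ClO3

C13H11ClO3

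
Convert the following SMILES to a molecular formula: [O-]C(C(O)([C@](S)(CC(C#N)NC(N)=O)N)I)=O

Heavy atoms from the SMILES: 7 C, 1 I, 4 N, 4 O, 1 S.
Implicit hydrogens by atom environment:
  5 × C: no H
  2 × N: 2 H each → 4
  2 × O: no H
  1 × C: 2 H
  1 × C: 1 H
  1 × I: no H
  1 × N: 1 H
  1 × N: no H
  1 × O: 1 H
  1 × O (charge -1): no H
  1 × S: 1 H
  Total hydrogens = 10.
Net charge -1.
Molecular formula: C7H10IN4O4S-

C7H10IN4O4S-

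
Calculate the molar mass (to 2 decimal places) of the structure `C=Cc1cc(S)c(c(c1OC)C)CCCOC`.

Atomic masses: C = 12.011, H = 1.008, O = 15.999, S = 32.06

252.37

Molecular formula: C14H20O2S.
M = 14×12.011 + 20×1.008 + 2×15.999 + 1×32.06 = 252.37 g/mol.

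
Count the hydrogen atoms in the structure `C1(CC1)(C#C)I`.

Hydrogens are implicit in SMILES; fill each atom to its normal valence:
  2 × C: 2 H each → 4
  2 × C: no H
  1 × C: 1 H
  1 × I: no H
  Total hydrogens = 5.

5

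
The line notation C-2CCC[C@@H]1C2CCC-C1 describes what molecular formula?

Heavy atoms from the SMILES: 10 C.
Implicit hydrogens by atom environment:
  8 × C: 2 H each → 16
  2 × C: 1 H each → 2
  Total hydrogens = 18.
Molecular formula: C10H18

C10H18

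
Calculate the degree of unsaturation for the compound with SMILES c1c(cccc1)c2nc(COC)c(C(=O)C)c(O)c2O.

9

Molecular formula from the SMILES: C15H15NO4.
DoU = (2C + 2 + N − H − X)/2 = (2·15 + 2 + 1 − 15 − 0)/2 = 18/2 = 9.
(Structurally: 2 ring(s) + 7 π bond(s) = 9.)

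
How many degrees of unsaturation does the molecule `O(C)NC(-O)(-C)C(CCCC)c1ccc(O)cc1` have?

4

Molecular formula from the SMILES: C14H23NO3.
DoU = (2C + 2 + N − H − X)/2 = (2·14 + 2 + 1 − 23 − 0)/2 = 8/2 = 4.
(Structurally: 1 ring(s) + 3 π bond(s) = 4.)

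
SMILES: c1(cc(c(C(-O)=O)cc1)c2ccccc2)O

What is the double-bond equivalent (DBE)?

Molecular formula from the SMILES: C13H10O3.
DoU = (2C + 2 + N − H − X)/2 = (2·13 + 2 + 0 − 10 − 0)/2 = 18/2 = 9.
(Structurally: 2 ring(s) + 7 π bond(s) = 9.)

9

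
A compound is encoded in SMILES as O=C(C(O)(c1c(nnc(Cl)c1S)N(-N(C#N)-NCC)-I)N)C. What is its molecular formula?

Heavy atoms from the SMILES: 10 C, 1 Cl, 1 I, 7 N, 2 O, 1 S.
Implicit hydrogens by atom environment:
  4 × C (aromatic): no H
  3 × C: no H
  3 × N: no H
  2 × C: 3 H each → 6
  2 × N (aromatic): no H
  1 × C: 2 H
  1 × Cl: no H
  1 × I: no H
  1 × N: 2 H
  1 × N: 1 H
  1 × O: 1 H
  1 × O: no H
  1 × S: 1 H
  Total hydrogens = 13.
Molecular formula: C10H13ClIN7O2S

C10H13ClIN7O2S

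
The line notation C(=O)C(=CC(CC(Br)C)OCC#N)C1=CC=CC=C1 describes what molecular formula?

Heavy atoms from the SMILES: 1 Br, 15 C, 1 N, 2 O.
Implicit hydrogens by atom environment:
  5 × C (aromatic): 1 H each → 5
  4 × C: 1 H each → 4
  2 × C: 2 H each → 4
  2 × C: no H
  2 × O: no H
  1 × Br: no H
  1 × C: 3 H
  1 × C (aromatic): no H
  1 × N: no H
  Total hydrogens = 16.
Molecular formula: C15H16BrNO2

C15H16BrNO2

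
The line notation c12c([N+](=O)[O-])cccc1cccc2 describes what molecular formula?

C10H7NO2

Heavy atoms from the SMILES: 10 C, 1 N, 2 O.
Implicit hydrogens by atom environment:
  7 × C (aromatic): 1 H each → 7
  3 × C (aromatic): no H
  1 × N (charge +1): no H
  1 × O: no H
  1 × O (charge -1): no H
  Total hydrogens = 7.
Molecular formula: C10H7NO2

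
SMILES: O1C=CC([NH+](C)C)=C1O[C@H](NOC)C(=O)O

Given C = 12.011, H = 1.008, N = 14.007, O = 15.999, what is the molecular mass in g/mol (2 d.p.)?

Molecular formula: C9H15N2O5+.
M = 9×12.011 + 15×1.008 + 2×14.007 + 5×15.999 = 231.23 g/mol.

231.23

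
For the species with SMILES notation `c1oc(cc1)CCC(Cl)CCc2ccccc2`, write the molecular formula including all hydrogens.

C15H17ClO

Heavy atoms from the SMILES: 15 C, 1 Cl, 1 O.
Implicit hydrogens by atom environment:
  8 × C (aromatic): 1 H each → 8
  4 × C: 2 H each → 8
  2 × C (aromatic): no H
  1 × C: 1 H
  1 × Cl: no H
  1 × O (aromatic): no H
  Total hydrogens = 17.
Molecular formula: C15H17ClO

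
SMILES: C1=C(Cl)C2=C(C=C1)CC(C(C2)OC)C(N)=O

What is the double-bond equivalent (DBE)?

6

Molecular formula from the SMILES: C12H14ClNO2.
DoU = (2C + 2 + N − H − X)/2 = (2·12 + 2 + 1 − 14 − 1)/2 = 12/2 = 6.
(Structurally: 2 ring(s) + 4 π bond(s) = 6.)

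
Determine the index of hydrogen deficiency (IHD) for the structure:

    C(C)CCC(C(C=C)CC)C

1

Molecular formula from the SMILES: C11H22.
DoU = (2C + 2 + N − H − X)/2 = (2·11 + 2 + 0 − 22 − 0)/2 = 2/2 = 1.
(Structurally: 0 ring(s) + 1 π bond(s) = 1.)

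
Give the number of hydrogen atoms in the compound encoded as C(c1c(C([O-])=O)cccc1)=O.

5

Hydrogens are implicit in SMILES; fill each atom to its normal valence:
  4 × C (aromatic): 1 H each → 4
  2 × C (aromatic): no H
  2 × O: no H
  1 × C: 1 H
  1 × C: no H
  1 × O (charge -1): no H
  Total hydrogens = 5.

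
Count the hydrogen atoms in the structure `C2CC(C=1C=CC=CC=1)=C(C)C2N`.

Hydrogens are implicit in SMILES; fill each atom to its normal valence:
  5 × C (aromatic): 1 H each → 5
  2 × C: 2 H each → 4
  2 × C: no H
  1 × C: 3 H
  1 × C: 1 H
  1 × C (aromatic): no H
  1 × N: 2 H
  Total hydrogens = 15.

15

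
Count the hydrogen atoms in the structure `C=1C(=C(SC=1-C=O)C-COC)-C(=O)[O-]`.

9

Hydrogens are implicit in SMILES; fill each atom to its normal valence:
  3 × C (aromatic): no H
  3 × O: no H
  2 × C: 2 H each → 4
  1 × C: 3 H
  1 × C (aromatic): 1 H
  1 × C: 1 H
  1 × C: no H
  1 × O (charge -1): no H
  1 × S (aromatic): no H
  Total hydrogens = 9.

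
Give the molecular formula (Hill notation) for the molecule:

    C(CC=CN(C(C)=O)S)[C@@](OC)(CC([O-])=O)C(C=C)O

C13H20NO5S-

Heavy atoms from the SMILES: 13 C, 1 N, 5 O, 1 S.
Implicit hydrogens by atom environment:
  4 × C: 2 H each → 8
  4 × C: 1 H each → 4
  3 × C: no H
  3 × O: no H
  2 × C: 3 H each → 6
  1 × N: no H
  1 × O: 1 H
  1 × O (charge -1): no H
  1 × S: 1 H
  Total hydrogens = 20.
Net charge -1.
Molecular formula: C13H20NO5S-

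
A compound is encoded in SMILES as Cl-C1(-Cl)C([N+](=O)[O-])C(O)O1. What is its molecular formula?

Heavy atoms from the SMILES: 3 C, 2 Cl, 1 N, 4 O.
Implicit hydrogens by atom environment:
  2 × C: 1 H each → 2
  2 × Cl: no H
  2 × O: no H
  1 × C: no H
  1 × N (charge +1): no H
  1 × O: 1 H
  1 × O (charge -1): no H
  Total hydrogens = 3.
Molecular formula: C3H3Cl2NO4

C3H3Cl2NO4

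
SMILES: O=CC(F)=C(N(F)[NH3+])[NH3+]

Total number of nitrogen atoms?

3

The symbol for nitrogen appears 3 times in the SMILES.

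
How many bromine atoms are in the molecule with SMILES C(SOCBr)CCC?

1

The symbol for bromine appears 1 time in the SMILES.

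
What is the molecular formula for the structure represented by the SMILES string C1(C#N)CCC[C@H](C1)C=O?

C8H11NO

Heavy atoms from the SMILES: 8 C, 1 N, 1 O.
Implicit hydrogens by atom environment:
  4 × C: 2 H each → 8
  3 × C: 1 H each → 3
  1 × C: no H
  1 × N: no H
  1 × O: no H
  Total hydrogens = 11.
Molecular formula: C8H11NO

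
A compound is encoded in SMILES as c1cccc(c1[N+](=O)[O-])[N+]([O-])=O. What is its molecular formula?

Heavy atoms from the SMILES: 6 C, 2 N, 4 O.
Implicit hydrogens by atom environment:
  4 × C (aromatic): 1 H each → 4
  2 × C (aromatic): no H
  2 × N (charge +1): no H
  2 × O: no H
  2 × O (charge -1): no H
  Total hydrogens = 4.
Molecular formula: C6H4N2O4

C6H4N2O4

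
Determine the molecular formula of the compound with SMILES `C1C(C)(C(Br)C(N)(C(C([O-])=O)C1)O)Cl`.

C8H12BrClNO3-

Heavy atoms from the SMILES: 1 Br, 8 C, 1 Cl, 1 N, 3 O.
Implicit hydrogens by atom environment:
  3 × C: no H
  2 × C: 2 H each → 4
  2 × C: 1 H each → 2
  1 × Br: no H
  1 × C: 3 H
  1 × Cl: no H
  1 × N: 2 H
  1 × O: 1 H
  1 × O: no H
  1 × O (charge -1): no H
  Total hydrogens = 12.
Net charge -1.
Molecular formula: C8H12BrClNO3-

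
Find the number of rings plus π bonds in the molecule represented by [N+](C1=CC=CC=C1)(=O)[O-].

5

Molecular formula from the SMILES: C6H5NO2.
DoU = (2C + 2 + N − H − X)/2 = (2·6 + 2 + 1 − 5 − 0)/2 = 10/2 = 5.
(Structurally: 1 ring(s) + 4 π bond(s) = 5.)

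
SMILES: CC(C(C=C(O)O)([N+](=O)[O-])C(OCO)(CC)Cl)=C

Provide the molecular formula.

Heavy atoms from the SMILES: 10 C, 1 Cl, 1 N, 6 O.
Implicit hydrogens by atom environment:
  4 × C: no H
  3 × C: 2 H each → 6
  3 × O: 1 H each → 3
  2 × C: 3 H each → 6
  2 × O: no H
  1 × C: 1 H
  1 × Cl: no H
  1 × N (charge +1): no H
  1 × O (charge -1): no H
  Total hydrogens = 16.
Molecular formula: C10H16ClNO6

C10H16ClNO6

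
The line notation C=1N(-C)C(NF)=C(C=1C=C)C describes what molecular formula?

C8H11FN2

Heavy atoms from the SMILES: 8 C, 1 F, 2 N.
Implicit hydrogens by atom environment:
  3 × C (aromatic): no H
  2 × C: 3 H each → 6
  1 × C: 2 H
  1 × C (aromatic): 1 H
  1 × C: 1 H
  1 × F: no H
  1 × N: 1 H
  1 × N (aromatic): no H
  Total hydrogens = 11.
Molecular formula: C8H11FN2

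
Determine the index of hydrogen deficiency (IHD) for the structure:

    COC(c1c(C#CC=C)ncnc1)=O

Molecular formula from the SMILES: C10H8N2O2.
DoU = (2C + 2 + N − H − X)/2 = (2·10 + 2 + 2 − 8 − 0)/2 = 16/2 = 8.
(Structurally: 1 ring(s) + 7 π bond(s) = 8.)

8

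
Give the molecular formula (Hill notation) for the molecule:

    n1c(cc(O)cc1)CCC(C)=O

Heavy atoms from the SMILES: 9 C, 1 N, 2 O.
Implicit hydrogens by atom environment:
  3 × C (aromatic): 1 H each → 3
  2 × C: 2 H each → 4
  2 × C (aromatic): no H
  1 × C: 3 H
  1 × C: no H
  1 × N (aromatic): no H
  1 × O: 1 H
  1 × O: no H
  Total hydrogens = 11.
Molecular formula: C9H11NO2

C9H11NO2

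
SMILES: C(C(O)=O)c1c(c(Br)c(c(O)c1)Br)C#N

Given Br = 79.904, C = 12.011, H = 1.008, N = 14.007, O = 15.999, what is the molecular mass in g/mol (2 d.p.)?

Molecular formula: C9H5Br2NO3.
M = 2×79.904 + 9×12.011 + 5×1.008 + 1×14.007 + 3×15.999 = 334.95 g/mol.

334.95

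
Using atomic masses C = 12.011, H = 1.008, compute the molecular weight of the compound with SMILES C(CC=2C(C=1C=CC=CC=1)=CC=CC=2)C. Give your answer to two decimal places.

Molecular formula: C15H16.
M = 15×12.011 + 16×1.008 = 196.29 g/mol.

196.29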